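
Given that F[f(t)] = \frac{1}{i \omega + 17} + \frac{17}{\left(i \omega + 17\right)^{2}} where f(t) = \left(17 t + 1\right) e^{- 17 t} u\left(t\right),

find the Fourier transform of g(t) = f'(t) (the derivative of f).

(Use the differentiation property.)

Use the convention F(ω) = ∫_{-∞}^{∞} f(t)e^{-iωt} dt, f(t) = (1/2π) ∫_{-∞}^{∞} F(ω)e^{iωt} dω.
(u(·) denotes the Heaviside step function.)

F[g](ω) = \frac{\omega \left(\omega - 34 i\right)}{\omega^{2} - 34 i \omega - 289}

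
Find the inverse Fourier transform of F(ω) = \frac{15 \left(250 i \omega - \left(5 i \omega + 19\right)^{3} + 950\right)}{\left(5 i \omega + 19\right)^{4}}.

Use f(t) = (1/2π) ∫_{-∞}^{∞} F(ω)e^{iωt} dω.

f(t) = 3 \left(t^{2} - 1\right) e^{- \frac{19 t}{5}} u\left(t\right)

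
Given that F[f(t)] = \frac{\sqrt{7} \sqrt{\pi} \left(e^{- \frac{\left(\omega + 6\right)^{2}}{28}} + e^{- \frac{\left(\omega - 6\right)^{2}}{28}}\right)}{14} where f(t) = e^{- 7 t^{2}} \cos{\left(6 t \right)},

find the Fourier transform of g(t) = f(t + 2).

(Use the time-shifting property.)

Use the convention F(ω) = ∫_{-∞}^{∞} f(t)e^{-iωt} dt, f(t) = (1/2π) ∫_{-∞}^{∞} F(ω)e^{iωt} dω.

F[g](ω) = \frac{\sqrt{7} \sqrt{\pi} \left(e^{\frac{6 \omega}{7}} + 1\right) e^{- \frac{\omega^{2}}{28} - \frac{3 \omega}{7} + 2 i \omega - \frac{9}{7}}}{14}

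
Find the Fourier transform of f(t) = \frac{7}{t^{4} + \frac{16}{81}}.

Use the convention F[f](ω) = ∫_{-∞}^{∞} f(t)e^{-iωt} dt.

F(ω) = \frac{189 \pi e^{- \frac{\sqrt{2} \left|{\omega}\right|}{3}} \sin{\left(\frac{\sqrt{2} \left|{\omega}\right|}{3} + \frac{\pi}{4} \right)}}{8}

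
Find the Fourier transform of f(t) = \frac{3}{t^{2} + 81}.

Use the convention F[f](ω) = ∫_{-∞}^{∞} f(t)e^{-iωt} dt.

F(ω) = \frac{\pi e^{- 9 \left|{\omega}\right|}}{3}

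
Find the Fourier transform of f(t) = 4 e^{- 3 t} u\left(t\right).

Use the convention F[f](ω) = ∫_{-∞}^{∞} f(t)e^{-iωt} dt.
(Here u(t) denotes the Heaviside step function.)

F(ω) = \frac{4}{i \omega + 3}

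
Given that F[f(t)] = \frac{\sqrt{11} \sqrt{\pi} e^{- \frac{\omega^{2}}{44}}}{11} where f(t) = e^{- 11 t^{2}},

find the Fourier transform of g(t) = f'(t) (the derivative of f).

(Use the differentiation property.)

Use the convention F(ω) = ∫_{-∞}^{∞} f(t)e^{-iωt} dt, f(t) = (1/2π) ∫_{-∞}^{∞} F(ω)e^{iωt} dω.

F[g](ω) = \frac{\sqrt{11} i \sqrt{\pi} \omega e^{- \frac{\omega^{2}}{44}}}{11}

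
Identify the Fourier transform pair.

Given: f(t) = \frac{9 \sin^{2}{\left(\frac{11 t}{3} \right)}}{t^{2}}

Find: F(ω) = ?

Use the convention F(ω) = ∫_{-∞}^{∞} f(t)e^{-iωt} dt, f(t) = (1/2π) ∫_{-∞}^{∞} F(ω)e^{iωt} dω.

F(ω) = \begin{cases} \frac{3 \pi \left(22 - 3 \left|{\omega}\right|\right)}{2} & \text{for}\: \omega > - \frac{22}{3} \wedge \omega < \frac{22}{3} \\0 & \text{otherwise} \end{cases}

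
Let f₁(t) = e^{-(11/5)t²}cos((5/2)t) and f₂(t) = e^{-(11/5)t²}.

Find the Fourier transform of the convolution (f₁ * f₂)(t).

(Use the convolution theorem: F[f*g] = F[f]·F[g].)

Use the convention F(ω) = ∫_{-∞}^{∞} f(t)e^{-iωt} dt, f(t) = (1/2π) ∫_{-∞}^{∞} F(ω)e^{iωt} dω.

F[f₁*f₂](ω) = \frac{5 \pi \left(e^{\frac{25 \omega}{22}} + 1\right) e^{- \frac{5 \omega^{2}}{22} - \frac{25 \omega}{44} - \frac{125}{176}}}{22}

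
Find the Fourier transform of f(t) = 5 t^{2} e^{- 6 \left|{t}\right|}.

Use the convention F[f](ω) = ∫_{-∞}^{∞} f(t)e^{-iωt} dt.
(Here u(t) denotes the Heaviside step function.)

F(ω) = \frac{360 \left(12 - \omega^{2}\right)}{\left(\omega^{2} + 36\right)^{3}}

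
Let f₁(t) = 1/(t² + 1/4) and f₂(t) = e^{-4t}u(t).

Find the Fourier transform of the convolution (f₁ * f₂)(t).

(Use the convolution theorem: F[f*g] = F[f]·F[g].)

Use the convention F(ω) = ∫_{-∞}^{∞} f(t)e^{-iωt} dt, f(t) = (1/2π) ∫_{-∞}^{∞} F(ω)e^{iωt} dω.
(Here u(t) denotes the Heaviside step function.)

F[f₁*f₂](ω) = \frac{2 \pi e^{- \frac{\left|{\omega}\right|}{2}}}{i \omega + 4}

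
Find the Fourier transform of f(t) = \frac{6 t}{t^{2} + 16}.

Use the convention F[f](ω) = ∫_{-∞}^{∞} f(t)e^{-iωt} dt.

F(ω) = - 6 i \pi e^{- 4 \left|{\omega}\right|} \operatorname{sign}{\left(\omega \right)}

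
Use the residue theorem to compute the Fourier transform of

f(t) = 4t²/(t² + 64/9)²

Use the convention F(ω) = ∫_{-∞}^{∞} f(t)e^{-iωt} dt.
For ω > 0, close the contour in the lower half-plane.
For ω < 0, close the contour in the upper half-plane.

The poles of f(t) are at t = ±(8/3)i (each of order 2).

Let g(z) = f(z)e^{-iωz}; for large |z| the factor e^{-iωz} decays in the lower half-plane when ω > 0 and in the upper half-plane when ω < 0.

Case ω > 0 (lower half-plane, clockwise contour ⇒ F(ω) = -2πi·ΣRes):
  Res_{z = - \frac{8 i}{3}} g(z) = i \left(\frac{3}{8} - \omega\right) e^{- \frac{8 \omega}{3}} (pole of order 2)
  F(ω) = -2πi·ΣRes = \frac{\pi \left(3 - 8 \omega\right) e^{- \frac{8 \omega}{3}}}{4}

Case ω < 0 (upper half-plane, counterclockwise contour ⇒ F(ω) = +2πi·ΣRes):
  Res_{z = \frac{8 i}{3}} g(z) = i \left(- \omega - \frac{3}{8}\right) e^{\frac{8 \omega}{3}} (pole of order 2)
  F(ω) = 2πi·ΣRes = \frac{\pi \left(8 \omega + 3\right) e^{\frac{8 \omega}{3}}}{4}

Both cases combine into a single formula in |ω|:

F(ω) = \frac{\pi \left(3 - 8 \left|{\omega}\right|\right) e^{- \frac{8 \left|{\omega}\right|}{3}}}{4}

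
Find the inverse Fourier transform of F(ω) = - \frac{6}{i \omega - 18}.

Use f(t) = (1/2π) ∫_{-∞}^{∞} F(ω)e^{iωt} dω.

f(t) = 6 e^{18 t} u\left(- t\right)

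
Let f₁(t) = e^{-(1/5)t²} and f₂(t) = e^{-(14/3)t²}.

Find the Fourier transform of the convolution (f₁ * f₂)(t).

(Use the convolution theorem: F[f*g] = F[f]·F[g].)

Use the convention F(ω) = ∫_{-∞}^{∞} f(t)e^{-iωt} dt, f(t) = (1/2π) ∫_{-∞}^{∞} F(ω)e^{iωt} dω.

F[f₁*f₂](ω) = \frac{\sqrt{210} \pi e^{- \frac{73 \omega^{2}}{56}}}{14}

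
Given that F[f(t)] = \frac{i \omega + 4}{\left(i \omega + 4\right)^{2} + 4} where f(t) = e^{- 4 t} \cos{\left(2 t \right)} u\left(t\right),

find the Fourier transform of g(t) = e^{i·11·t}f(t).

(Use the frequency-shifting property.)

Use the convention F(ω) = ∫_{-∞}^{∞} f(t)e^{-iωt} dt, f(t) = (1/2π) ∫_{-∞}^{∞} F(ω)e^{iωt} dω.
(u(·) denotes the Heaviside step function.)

F[g](ω) = \frac{i \left(\omega - 11\right) + 4}{\left(i \left(\omega - 11\right) + 4\right)^{2} + 4}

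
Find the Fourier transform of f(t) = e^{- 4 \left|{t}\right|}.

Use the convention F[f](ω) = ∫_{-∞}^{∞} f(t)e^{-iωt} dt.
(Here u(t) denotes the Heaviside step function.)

F(ω) = \frac{8}{\omega^{2} + 16}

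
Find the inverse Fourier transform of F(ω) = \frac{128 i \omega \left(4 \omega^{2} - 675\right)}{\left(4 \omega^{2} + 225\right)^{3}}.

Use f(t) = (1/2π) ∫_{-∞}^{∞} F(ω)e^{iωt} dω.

f(t) = 2 t e^{- \frac{15 \left|{t}\right|}{2}} \left|{t}\right|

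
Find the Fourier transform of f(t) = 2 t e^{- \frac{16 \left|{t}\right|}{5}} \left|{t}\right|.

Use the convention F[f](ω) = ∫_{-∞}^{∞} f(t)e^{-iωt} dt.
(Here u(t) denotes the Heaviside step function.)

F(ω) = \frac{5000 i \omega \left(25 \omega^{2} - 768\right)}{\left(25 \omega^{2} + 256\right)^{3}}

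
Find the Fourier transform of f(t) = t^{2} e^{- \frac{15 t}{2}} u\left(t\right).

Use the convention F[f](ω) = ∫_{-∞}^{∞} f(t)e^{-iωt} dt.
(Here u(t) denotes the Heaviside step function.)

F(ω) = \frac{16}{\left(2 i \omega + 15\right)^{3}}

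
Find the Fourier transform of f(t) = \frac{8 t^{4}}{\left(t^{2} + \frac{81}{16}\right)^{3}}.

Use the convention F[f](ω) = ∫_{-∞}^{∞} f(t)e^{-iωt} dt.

F(ω) = \frac{\pi \left(27 \omega^{2} - 60 \left|{\omega}\right| + 16\right) e^{- \frac{9 \left|{\omega}\right|}{4}}}{12}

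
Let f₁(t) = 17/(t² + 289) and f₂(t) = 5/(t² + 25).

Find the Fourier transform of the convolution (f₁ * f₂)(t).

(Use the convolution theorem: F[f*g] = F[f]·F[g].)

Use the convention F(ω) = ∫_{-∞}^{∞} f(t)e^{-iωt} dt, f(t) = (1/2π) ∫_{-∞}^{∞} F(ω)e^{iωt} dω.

F[f₁*f₂](ω) = \pi^{2} e^{- 22 \left|{\omega}\right|}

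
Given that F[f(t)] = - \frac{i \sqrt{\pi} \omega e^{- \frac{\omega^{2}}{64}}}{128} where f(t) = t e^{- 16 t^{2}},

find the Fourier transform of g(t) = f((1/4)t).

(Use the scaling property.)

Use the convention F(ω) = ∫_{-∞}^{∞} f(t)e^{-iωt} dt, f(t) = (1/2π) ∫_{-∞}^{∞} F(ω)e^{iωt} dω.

F[g](ω) = - \frac{i \sqrt{\pi} \omega e^{- \frac{\omega^{2}}{4}}}{8}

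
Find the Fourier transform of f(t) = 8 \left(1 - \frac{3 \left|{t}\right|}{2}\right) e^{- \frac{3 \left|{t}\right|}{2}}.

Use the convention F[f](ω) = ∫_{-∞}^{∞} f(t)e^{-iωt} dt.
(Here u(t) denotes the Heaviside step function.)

F(ω) = \frac{768 \omega^{2}}{\left(4 \omega^{2} + 9\right)^{2}}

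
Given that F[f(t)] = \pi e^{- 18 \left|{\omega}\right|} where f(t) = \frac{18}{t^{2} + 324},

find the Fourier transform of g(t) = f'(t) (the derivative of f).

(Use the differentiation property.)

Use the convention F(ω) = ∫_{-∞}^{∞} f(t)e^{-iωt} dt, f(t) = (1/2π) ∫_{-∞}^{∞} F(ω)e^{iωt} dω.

F[g](ω) = i \pi \omega e^{- 18 \left|{\omega}\right|}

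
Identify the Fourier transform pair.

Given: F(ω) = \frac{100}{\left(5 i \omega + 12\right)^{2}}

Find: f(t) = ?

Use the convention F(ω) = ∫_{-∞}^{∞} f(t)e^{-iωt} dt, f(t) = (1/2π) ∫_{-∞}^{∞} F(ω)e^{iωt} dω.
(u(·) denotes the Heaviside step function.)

f(t) = 4 t e^{- \frac{12 t}{5}} u\left(t\right)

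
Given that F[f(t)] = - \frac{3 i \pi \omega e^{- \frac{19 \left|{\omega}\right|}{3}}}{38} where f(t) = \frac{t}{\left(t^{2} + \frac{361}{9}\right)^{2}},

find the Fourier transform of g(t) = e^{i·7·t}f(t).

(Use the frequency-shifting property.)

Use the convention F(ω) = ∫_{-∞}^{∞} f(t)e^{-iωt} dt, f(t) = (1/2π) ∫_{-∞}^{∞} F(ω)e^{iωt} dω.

F[g](ω) = \frac{3 i \pi \left(7 - \omega\right) e^{- \frac{19 \left|{\omega - 7}\right|}{3}}}{38}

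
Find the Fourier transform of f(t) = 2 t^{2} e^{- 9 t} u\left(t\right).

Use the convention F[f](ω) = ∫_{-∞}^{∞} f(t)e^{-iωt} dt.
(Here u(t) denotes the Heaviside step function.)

F(ω) = \frac{4}{\left(i \omega + 9\right)^{3}}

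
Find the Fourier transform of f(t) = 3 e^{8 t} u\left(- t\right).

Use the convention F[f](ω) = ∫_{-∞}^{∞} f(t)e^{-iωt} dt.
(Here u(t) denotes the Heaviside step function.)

F(ω) = - \frac{3}{i \omega - 8}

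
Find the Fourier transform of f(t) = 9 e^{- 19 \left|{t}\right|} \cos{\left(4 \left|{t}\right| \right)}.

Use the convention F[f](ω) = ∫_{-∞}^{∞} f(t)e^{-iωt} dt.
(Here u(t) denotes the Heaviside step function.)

F(ω) = \frac{342 \left(\omega^{2} + 377\right)}{\omega^{4} + 690 \omega^{2} + 142129}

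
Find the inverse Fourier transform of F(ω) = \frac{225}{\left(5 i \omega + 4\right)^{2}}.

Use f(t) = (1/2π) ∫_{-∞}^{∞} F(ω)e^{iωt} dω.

f(t) = 9 t e^{- \frac{4 t}{5}} u\left(t\right)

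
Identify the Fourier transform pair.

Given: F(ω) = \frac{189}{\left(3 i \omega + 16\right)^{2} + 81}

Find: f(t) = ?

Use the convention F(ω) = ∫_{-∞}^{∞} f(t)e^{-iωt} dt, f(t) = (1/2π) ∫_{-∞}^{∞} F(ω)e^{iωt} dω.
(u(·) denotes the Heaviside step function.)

f(t) = 7 e^{- \frac{16 t}{3}} \sin{\left(3 t \right)} u\left(t\right)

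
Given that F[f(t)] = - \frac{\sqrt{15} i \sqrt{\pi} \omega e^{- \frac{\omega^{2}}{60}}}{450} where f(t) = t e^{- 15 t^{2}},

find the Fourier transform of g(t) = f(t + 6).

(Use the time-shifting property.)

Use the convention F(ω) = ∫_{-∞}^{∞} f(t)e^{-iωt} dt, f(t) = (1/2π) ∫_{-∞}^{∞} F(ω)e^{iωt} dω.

F[g](ω) = - \frac{\sqrt{15} i \sqrt{\pi} \omega e^{- \frac{\omega \left(\omega - 360 i\right)}{60}}}{450}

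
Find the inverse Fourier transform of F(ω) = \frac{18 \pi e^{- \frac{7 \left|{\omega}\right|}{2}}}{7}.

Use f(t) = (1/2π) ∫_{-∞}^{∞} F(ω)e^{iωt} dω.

f(t) = \frac{9}{t^{2} + \frac{49}{4}}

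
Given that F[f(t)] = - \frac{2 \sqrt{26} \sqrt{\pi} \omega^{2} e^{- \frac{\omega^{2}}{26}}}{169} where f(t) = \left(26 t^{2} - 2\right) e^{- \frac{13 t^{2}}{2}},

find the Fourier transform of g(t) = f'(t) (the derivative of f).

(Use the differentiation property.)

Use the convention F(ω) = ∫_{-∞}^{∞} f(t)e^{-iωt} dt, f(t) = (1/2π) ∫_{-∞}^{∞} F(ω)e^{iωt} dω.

F[g](ω) = - \frac{2 \sqrt{26} i \sqrt{\pi} \omega^{3} e^{- \frac{\omega^{2}}{26}}}{169}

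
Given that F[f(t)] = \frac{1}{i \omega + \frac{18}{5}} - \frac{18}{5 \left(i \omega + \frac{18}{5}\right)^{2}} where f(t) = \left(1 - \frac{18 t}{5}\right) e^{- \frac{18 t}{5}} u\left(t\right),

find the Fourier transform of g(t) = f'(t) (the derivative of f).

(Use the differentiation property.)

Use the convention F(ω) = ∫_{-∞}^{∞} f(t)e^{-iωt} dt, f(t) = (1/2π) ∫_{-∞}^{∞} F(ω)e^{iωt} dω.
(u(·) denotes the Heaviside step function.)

F[g](ω) = \frac{25 \omega^{2}}{25 \omega^{2} - 180 i \omega - 324}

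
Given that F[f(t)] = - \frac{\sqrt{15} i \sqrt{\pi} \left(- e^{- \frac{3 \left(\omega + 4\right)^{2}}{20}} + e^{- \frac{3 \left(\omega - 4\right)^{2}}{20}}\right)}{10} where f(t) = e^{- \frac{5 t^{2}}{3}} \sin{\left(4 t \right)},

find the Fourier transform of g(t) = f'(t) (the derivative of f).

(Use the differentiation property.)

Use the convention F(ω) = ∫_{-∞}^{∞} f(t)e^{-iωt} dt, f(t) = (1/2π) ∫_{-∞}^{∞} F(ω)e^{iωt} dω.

F[g](ω) = \frac{\sqrt{15} \sqrt{\pi} \omega \left(e^{\frac{12 \omega}{5}} - 1\right) e^{- \frac{3 \omega^{2}}{20} - \frac{6 \omega}{5} - \frac{12}{5}}}{10}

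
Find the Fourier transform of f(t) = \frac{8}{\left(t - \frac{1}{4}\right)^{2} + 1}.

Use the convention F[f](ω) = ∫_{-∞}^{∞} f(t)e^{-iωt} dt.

F(ω) = 8 \pi e^{- \frac{i \omega}{4} - \left|{\omega}\right|}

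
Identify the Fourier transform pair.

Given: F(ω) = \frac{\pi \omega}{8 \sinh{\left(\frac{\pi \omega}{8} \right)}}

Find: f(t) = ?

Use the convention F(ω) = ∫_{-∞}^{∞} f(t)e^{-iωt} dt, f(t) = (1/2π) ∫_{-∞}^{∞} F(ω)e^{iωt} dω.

f(t) = \frac{2}{\cosh^{2}{\left(4 t \right)}}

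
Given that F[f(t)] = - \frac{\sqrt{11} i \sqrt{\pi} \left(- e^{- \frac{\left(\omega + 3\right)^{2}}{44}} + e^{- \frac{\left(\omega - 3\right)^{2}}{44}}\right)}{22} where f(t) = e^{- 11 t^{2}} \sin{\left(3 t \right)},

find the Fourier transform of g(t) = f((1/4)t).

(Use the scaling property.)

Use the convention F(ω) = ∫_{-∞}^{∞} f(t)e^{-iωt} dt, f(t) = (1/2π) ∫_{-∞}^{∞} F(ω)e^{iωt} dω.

F[g](ω) = \frac{2 \sqrt{11} i \sqrt{\pi} \left(1 - e^{\frac{12 \omega}{11}}\right) e^{- \frac{4 \omega^{2}}{11} - \frac{6 \omega}{11} - \frac{9}{44}}}{11}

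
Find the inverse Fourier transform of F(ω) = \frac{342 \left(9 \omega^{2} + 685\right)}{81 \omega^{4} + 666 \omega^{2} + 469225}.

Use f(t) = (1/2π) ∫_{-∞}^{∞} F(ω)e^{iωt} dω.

f(t) = 3 e^{- \frac{19 \left|{t}\right|}{3}} \cos{\left(6 \left|{t}\right| \right)}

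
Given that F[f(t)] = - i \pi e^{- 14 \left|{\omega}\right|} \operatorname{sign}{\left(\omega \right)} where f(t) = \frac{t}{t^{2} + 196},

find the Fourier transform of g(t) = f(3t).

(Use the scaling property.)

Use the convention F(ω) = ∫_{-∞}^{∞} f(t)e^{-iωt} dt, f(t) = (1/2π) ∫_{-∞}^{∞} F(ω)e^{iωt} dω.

F[g](ω) = - \frac{i \pi e^{- \frac{14 \left|{\omega}\right|}{3}} \operatorname{sign}{\left(\omega \right)}}{3}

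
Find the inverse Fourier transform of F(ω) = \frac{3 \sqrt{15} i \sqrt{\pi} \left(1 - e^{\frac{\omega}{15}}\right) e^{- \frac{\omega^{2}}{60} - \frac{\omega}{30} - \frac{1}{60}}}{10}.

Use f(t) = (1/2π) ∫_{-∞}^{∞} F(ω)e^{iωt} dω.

f(t) = 9 e^{- 15 t^{2}} \sin{\left(t \right)}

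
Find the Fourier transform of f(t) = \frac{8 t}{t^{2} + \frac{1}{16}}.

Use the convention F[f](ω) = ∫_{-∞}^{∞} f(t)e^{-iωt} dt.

F(ω) = - 8 i \pi e^{- \frac{\left|{\omega}\right|}{4}} \operatorname{sign}{\left(\omega \right)}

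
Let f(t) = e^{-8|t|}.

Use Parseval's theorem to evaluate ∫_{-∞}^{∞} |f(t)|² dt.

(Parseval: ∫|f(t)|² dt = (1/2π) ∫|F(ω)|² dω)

∫|f(t)|² dt = \frac{1}{8}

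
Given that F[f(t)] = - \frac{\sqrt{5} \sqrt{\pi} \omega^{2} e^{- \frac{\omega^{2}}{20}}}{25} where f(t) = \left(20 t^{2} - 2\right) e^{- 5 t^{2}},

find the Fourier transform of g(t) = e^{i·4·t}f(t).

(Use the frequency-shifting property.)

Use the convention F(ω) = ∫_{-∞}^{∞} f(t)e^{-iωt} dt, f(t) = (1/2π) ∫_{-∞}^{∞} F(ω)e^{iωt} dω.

F[g](ω) = - \frac{\sqrt{5} \sqrt{\pi} \left(\omega - 4\right)^{2} e^{- \frac{\left(\omega - 4\right)^{2}}{20}}}{25}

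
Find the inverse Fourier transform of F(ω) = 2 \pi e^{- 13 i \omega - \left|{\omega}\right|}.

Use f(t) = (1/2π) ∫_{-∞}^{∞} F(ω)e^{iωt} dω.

f(t) = \frac{2}{\left(t - 13\right)^{2} + 1}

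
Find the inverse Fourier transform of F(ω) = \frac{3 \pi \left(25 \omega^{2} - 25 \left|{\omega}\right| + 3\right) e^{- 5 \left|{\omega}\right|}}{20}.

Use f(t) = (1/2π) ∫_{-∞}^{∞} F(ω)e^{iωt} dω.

f(t) = \frac{6 t^{4}}{\left(t^{2} + 25\right)^{3}}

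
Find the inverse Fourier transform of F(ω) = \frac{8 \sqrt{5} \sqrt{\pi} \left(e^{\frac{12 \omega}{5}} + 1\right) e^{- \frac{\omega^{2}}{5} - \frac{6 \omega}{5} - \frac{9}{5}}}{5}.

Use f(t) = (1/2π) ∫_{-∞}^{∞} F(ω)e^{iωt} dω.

f(t) = 8 e^{- \frac{5 t^{2}}{4}} \cos{\left(3 t \right)}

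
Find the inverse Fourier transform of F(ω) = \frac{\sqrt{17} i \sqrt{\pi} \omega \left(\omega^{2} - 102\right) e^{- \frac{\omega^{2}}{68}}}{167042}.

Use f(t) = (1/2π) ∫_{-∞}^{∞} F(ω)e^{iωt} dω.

f(t) = 4 t^{3} e^{- 17 t^{2}}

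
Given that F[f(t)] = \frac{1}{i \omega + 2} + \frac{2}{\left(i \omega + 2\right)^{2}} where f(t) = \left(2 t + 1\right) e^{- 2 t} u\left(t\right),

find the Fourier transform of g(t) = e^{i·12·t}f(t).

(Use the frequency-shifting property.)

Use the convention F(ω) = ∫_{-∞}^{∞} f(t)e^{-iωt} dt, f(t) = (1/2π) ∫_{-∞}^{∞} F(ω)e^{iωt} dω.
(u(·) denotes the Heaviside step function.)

F[g](ω) = \frac{2 i \left(\omega - 12\right) + \left(i \left(\omega - 12\right) + 2\right)^{2} + 4}{\left(i \left(\omega - 12\right) + 2\right)^{3}}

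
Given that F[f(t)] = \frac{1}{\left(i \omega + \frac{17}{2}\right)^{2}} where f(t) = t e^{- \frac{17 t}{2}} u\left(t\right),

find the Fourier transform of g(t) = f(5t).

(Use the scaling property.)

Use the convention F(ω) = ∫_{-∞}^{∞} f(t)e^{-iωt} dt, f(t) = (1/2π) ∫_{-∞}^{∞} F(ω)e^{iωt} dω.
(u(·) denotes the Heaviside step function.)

F[g](ω) = \frac{20}{\left(2 i \omega + 85\right)^{2}}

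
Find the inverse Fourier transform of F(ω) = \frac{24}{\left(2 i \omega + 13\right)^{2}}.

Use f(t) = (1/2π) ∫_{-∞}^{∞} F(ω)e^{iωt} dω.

f(t) = 6 t e^{- \frac{13 t}{2}} u\left(t\right)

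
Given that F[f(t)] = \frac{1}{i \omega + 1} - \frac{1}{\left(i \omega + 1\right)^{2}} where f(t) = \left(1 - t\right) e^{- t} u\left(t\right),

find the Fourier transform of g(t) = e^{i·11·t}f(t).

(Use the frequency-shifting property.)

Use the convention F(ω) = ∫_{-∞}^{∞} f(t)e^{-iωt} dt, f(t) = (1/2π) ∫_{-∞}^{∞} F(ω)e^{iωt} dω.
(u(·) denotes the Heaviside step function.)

F[g](ω) = \frac{i \left(11 - \omega\right)}{\omega^{2} - 2 \omega \left(11 + i\right) + 120 + 22 i}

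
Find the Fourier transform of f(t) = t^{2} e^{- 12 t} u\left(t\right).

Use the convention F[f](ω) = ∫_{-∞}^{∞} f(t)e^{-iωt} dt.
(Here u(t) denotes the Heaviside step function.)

F(ω) = \frac{2}{\left(i \omega + 12\right)^{3}}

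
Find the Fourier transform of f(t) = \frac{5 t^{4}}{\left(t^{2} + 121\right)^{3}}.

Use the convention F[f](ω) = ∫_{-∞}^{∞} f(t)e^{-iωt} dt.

F(ω) = \frac{5 \pi \left(121 \omega^{2} - 55 \left|{\omega}\right| + 3\right) e^{- 11 \left|{\omega}\right|}}{88}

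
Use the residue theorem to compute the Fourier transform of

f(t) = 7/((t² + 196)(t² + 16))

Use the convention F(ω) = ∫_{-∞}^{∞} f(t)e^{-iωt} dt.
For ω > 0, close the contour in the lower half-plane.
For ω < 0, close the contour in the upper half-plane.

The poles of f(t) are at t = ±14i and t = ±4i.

Let g(z) = f(z)e^{-iωz}; for large |z| the factor e^{-iωz} decays in the lower half-plane when ω > 0 and in the upper half-plane when ω < 0.

Case ω > 0 (lower half-plane, clockwise contour ⇒ F(ω) = -2πi·ΣRes):
  Res_{z = - 14 i} g(z) = - \frac{i e^{- 14 \omega}}{720}
  Res_{z = - 4 i} g(z) = \frac{7 i e^{- 4 \omega}}{1440}
  F(ω) = -2πi·ΣRes = \frac{\pi \left(7 e^{10 \omega} - 2\right) e^{- 14 \omega}}{720}

Case ω < 0 (upper half-plane, counterclockwise contour ⇒ F(ω) = +2πi·ΣRes):
  Res_{z = 14 i} g(z) = \frac{i e^{14 \omega}}{720}
  Res_{z = 4 i} g(z) = - \frac{7 i e^{4 \omega}}{1440}
  F(ω) = 2πi·ΣRes = \frac{\pi \left(7 - 2 e^{10 \omega}\right) e^{4 \omega}}{720}

Both cases combine into a single formula in |ω|:

F(ω) = \frac{\pi \left(7 e^{10 \left|{\omega}\right|} - 2\right) e^{- 14 \left|{\omega}\right|}}{720}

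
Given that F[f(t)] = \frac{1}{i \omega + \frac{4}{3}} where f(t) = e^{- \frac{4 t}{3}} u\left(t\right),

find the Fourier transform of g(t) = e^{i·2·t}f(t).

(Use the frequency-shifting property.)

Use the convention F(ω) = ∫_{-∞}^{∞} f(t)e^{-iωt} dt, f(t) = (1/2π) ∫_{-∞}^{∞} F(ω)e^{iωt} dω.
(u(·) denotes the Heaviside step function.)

F[g](ω) = \frac{3}{3 i \left(\omega - 2\right) + 4}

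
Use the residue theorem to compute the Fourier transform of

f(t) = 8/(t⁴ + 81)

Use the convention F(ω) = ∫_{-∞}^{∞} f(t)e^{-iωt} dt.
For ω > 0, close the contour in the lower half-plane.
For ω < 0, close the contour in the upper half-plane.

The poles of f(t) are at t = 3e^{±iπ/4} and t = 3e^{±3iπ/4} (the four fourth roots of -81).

Let g(z) = f(z)e^{-iωz}; for large |z| the factor e^{-iωz} decays in the lower half-plane when ω > 0 and in the upper half-plane when ω < 0.

Case ω > 0 (lower half-plane, clockwise contour ⇒ F(ω) = -2πi·ΣRes):
  Res_{z = - \frac{3 \sqrt{2}}{2} - \frac{3 \sqrt{2} i}{2}} g(z) = \frac{\sqrt{2} \left(1 + i\right) e^{\frac{3 \sqrt{2} \omega \left(-1 + i\right)}{2}}}{27}
  Res_{z = \frac{3 \sqrt{2}}{2} - \frac{3 \sqrt{2} i}{2}} g(z) = \frac{\sqrt{2} \left(-1 + i\right) e^{- \frac{3 \sqrt{2} \omega \left(1 + i\right)}{2}}}{27}
  F(ω) = -2πi·ΣRes = \frac{2 \sqrt{2} \pi \left(\left(1 - i\right) e^{3 \sqrt{2} i \omega} + 1 + i\right) e^{- \frac{3 \sqrt{2} \omega \left(1 + i\right)}{2}}}{27} = \frac{8 \pi e^{- \frac{3 \sqrt{2} \omega}{2}} \sin{\left(\frac{3 \sqrt{2} \omega}{2} + \frac{\pi}{4} \right)}}{27}

Case ω < 0 (upper half-plane, counterclockwise contour ⇒ F(ω) = +2πi·ΣRes):
  Res_{z = \frac{3 \sqrt{2}}{2} + \frac{3 \sqrt{2} i}{2}} g(z) = - \frac{\sqrt{2} \left(1 + i\right) e^{\frac{3 \sqrt{2} \omega \left(1 - i\right)}{2}}}{27}
  Res_{z = - \frac{3 \sqrt{2}}{2} + \frac{3 \sqrt{2} i}{2}} g(z) = \frac{\sqrt{2} \left(1 - i\right) e^{\frac{3 \sqrt{2} \omega \left(1 + i\right)}{2}}}{27}
  F(ω) = 2πi·ΣRes = - \frac{2 \sqrt{2} i \pi \left(\left(1 + i\right) e^{\frac{3 \sqrt{2} \omega \left(1 - i\right)}{2}} - \left(1 - i\right) e^{\frac{3 \sqrt{2} \omega \left(1 + i\right)}{2}}\right)}{27} = \frac{8 \pi e^{\frac{3 \sqrt{2} \omega}{2}} \cos{\left(\frac{3 \sqrt{2} \omega}{2} + \frac{\pi}{4} \right)}}{27}

Both cases combine into a single formula in |ω|:

F(ω) = \frac{8 \pi e^{- \frac{3 \sqrt{2} \left|{\omega}\right|}{2}} \sin{\left(\frac{3 \sqrt{2} \left|{\omega}\right|}{2} + \frac{\pi}{4} \right)}}{27}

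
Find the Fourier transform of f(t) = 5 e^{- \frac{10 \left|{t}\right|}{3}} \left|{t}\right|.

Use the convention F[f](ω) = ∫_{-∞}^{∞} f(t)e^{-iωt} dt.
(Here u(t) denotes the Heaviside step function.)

F(ω) = \frac{90 \left(100 - 9 \omega^{2}\right)}{\left(9 \omega^{2} + 100\right)^{2}}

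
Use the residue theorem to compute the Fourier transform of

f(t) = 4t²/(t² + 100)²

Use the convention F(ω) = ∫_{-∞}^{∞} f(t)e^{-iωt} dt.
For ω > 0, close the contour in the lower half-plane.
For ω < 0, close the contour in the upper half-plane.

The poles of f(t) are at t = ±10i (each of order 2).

Let g(z) = f(z)e^{-iωz}; for large |z| the factor e^{-iωz} decays in the lower half-plane when ω > 0 and in the upper half-plane when ω < 0.

Case ω > 0 (lower half-plane, clockwise contour ⇒ F(ω) = -2πi·ΣRes):
  Res_{z = - 10 i} g(z) = i \left(\frac{1}{10} - \omega\right) e^{- 10 \omega} (pole of order 2)
  F(ω) = -2πi·ΣRes = \frac{\pi \left(1 - 10 \omega\right) e^{- 10 \omega}}{5}

Case ω < 0 (upper half-plane, counterclockwise contour ⇒ F(ω) = +2πi·ΣRes):
  Res_{z = 10 i} g(z) = i \left(- \omega - \frac{1}{10}\right) e^{10 \omega} (pole of order 2)
  F(ω) = 2πi·ΣRes = \frac{\pi \left(10 \omega + 1\right) e^{10 \omega}}{5}

Both cases combine into a single formula in |ω|:

F(ω) = \frac{\pi \left(1 - 10 \left|{\omega}\right|\right) e^{- 10 \left|{\omega}\right|}}{5}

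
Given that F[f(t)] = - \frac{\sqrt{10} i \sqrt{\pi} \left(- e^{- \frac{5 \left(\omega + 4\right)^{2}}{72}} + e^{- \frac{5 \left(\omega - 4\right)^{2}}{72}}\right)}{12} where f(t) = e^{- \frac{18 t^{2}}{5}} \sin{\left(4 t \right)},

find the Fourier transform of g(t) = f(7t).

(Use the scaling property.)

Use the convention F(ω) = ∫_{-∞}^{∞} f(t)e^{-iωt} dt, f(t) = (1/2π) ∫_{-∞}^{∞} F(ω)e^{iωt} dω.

F[g](ω) = \frac{\sqrt{10} i \sqrt{\pi} \left(1 - e^{\frac{10 \omega}{63}}\right) e^{- \frac{5 \omega^{2}}{3528} - \frac{5 \omega}{63} - \frac{10}{9}}}{84}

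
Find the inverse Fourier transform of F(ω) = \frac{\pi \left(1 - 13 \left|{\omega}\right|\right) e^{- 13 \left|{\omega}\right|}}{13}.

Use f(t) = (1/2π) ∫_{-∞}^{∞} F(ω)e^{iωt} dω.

f(t) = \frac{2 t^{2}}{\left(t^{2} + 169\right)^{2}}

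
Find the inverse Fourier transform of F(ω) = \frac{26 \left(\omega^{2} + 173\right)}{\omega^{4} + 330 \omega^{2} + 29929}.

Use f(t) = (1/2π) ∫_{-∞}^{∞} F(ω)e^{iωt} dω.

f(t) = e^{- 13 \left|{t}\right|} \cos{\left(2 \left|{t}\right| \right)}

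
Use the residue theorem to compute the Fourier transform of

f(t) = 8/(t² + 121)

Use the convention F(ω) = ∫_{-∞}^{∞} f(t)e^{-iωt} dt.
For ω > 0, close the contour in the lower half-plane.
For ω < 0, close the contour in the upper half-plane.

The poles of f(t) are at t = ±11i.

Let g(z) = f(z)e^{-iωz}; for large |z| the factor e^{-iωz} decays in the lower half-plane when ω > 0 and in the upper half-plane when ω < 0.

Case ω > 0 (lower half-plane, clockwise contour ⇒ F(ω) = -2πi·ΣRes):
  Res_{z = - 11 i} g(z) = \frac{4 i e^{- 11 \omega}}{11}
  F(ω) = -2πi·ΣRes = \frac{8 \pi e^{- 11 \omega}}{11}

Case ω < 0 (upper half-plane, counterclockwise contour ⇒ F(ω) = +2πi·ΣRes):
  Res_{z = 11 i} g(z) = - \frac{4 i e^{11 \omega}}{11}
  F(ω) = 2πi·ΣRes = \frac{8 \pi e^{11 \omega}}{11}

Both cases combine into a single formula in |ω|:

F(ω) = \frac{8 \pi e^{- 11 \left|{\omega}\right|}}{11}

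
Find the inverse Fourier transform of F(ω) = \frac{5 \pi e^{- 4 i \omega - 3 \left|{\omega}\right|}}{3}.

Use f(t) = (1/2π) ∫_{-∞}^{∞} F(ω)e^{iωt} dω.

f(t) = \frac{5}{\left(t - 4\right)^{2} + 9}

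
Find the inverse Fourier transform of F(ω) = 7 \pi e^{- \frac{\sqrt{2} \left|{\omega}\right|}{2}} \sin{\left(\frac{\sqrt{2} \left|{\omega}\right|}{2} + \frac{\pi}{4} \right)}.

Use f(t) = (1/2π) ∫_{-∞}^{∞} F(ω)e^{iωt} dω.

f(t) = \frac{7}{t^{4} + 1}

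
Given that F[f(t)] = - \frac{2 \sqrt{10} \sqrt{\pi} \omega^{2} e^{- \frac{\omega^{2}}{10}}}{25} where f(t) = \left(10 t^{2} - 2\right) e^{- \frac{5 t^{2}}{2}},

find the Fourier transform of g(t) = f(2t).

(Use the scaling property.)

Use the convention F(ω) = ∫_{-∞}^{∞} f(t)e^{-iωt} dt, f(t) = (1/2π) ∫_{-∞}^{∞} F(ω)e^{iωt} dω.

F[g](ω) = - \frac{\sqrt{10} \sqrt{\pi} \omega^{2} e^{- \frac{\omega^{2}}{40}}}{100}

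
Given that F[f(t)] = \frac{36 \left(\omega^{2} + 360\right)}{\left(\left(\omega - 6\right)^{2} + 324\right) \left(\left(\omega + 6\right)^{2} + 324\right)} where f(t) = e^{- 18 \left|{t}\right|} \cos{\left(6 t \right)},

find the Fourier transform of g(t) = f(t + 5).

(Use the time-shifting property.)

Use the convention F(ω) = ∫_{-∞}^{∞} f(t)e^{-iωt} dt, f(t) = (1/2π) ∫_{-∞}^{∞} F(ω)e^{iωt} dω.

F[g](ω) = \frac{36 \left(\omega^{2} + 360\right) e^{5 i \omega}}{\omega^{4} + 576 \omega^{2} + 129600}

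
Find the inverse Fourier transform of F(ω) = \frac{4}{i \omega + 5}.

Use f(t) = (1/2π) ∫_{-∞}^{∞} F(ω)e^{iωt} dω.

f(t) = 4 e^{- 5 t} u\left(t\right)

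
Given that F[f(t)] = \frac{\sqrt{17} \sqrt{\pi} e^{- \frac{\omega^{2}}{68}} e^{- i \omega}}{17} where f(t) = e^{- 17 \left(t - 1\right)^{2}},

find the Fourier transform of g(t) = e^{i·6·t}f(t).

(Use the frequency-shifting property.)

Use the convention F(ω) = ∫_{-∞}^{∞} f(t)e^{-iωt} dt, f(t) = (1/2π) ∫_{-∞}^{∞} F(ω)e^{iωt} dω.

F[g](ω) = \frac{\sqrt{17} \sqrt{\pi} e^{- \frac{\left(\omega - 6\right) \left(\omega - 6 + 68 i\right)}{68}}}{17}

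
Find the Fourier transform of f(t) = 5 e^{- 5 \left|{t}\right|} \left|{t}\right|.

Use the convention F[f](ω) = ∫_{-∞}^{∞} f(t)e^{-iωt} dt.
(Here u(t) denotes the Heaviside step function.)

F(ω) = \frac{10 \left(25 - \omega^{2}\right)}{\left(\omega^{2} + 25\right)^{2}}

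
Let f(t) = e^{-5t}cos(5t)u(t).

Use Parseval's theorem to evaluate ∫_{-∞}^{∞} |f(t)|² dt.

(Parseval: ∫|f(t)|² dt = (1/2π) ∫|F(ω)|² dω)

∫|f(t)|² dt = \frac{3}{40}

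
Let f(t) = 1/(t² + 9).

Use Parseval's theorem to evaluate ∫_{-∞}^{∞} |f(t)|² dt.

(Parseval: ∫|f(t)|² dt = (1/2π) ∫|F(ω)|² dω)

∫|f(t)|² dt = \frac{\pi}{54}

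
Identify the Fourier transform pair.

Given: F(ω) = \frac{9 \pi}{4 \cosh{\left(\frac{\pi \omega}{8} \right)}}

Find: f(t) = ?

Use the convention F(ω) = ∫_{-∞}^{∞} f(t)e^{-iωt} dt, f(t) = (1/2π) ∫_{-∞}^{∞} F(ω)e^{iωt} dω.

f(t) = \frac{9}{\cosh{\left(4 t \right)}}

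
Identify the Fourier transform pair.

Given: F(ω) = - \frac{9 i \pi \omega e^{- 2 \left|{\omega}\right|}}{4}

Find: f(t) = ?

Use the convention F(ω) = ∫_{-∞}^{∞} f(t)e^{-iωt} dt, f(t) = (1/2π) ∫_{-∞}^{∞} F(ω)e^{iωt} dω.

f(t) = \frac{9 t}{\left(t^{2} + 4\right)^{2}}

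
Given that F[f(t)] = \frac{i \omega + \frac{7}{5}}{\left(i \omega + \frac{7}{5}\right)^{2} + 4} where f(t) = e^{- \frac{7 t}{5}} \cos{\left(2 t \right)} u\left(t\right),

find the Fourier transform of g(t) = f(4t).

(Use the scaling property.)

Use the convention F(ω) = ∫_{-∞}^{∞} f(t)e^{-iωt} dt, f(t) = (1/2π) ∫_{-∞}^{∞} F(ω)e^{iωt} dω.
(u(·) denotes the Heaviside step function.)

F[g](ω) = \frac{5 \left(5 i \omega + 28\right)}{\left(5 i \omega + 28\right)^{2} + 1600}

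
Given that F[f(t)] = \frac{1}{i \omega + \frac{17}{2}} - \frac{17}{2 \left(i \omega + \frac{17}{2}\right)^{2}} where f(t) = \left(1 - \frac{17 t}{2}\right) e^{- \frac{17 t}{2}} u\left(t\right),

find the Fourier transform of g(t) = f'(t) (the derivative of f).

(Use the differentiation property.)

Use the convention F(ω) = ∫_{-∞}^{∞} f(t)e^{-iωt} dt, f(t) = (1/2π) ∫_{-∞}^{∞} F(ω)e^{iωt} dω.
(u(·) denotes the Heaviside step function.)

F[g](ω) = \frac{4 \omega^{2}}{4 \omega^{2} - 68 i \omega - 289}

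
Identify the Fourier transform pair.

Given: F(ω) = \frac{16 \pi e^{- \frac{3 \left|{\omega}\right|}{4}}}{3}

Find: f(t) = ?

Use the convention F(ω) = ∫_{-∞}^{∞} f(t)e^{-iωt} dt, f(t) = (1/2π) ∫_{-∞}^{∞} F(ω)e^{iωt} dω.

f(t) = \frac{4}{t^{2} + \frac{9}{16}}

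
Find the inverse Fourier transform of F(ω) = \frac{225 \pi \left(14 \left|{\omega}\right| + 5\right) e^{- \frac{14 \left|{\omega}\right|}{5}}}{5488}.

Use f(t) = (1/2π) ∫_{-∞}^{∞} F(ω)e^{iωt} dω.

f(t) = \frac{9}{\left(t^{2} + \frac{196}{25}\right)^{2}}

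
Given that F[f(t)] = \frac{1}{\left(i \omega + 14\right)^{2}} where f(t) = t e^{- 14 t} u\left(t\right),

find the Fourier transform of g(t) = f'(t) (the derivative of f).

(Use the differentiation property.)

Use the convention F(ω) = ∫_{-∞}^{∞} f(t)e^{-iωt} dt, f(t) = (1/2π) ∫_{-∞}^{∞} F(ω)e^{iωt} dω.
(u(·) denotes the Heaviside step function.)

F[g](ω) = \frac{i \omega}{\left(i \omega + 14\right)^{2}}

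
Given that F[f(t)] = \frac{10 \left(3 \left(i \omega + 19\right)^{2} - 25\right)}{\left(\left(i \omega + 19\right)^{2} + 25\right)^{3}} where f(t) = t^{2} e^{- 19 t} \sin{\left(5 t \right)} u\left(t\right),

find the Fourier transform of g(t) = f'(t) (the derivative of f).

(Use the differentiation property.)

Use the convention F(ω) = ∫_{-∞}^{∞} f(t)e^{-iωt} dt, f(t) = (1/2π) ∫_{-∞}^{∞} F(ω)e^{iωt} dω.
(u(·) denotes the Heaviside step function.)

F[g](ω) = \frac{10 i \omega \left(3 \left(i \omega + 19\right)^{2} - 25\right)}{\left(\left(i \omega + 19\right)^{2} + 25\right)^{3}}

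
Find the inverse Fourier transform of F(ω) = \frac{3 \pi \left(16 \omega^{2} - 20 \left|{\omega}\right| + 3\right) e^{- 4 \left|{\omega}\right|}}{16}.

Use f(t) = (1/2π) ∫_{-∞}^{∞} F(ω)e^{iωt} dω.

f(t) = \frac{6 t^{4}}{\left(t^{2} + 16\right)^{3}}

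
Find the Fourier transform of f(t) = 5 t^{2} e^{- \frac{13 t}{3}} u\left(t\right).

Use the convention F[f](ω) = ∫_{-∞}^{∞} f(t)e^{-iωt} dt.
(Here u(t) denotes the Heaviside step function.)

F(ω) = \frac{270}{\left(3 i \omega + 13\right)^{3}}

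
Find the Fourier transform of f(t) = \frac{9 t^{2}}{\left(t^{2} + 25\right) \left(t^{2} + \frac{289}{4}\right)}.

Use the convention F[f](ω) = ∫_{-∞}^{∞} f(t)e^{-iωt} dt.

F(ω) = - \frac{20 \pi e^{- 5 \left|{\omega}\right|}}{21} + \frac{34 \pi e^{- \frac{17 \left|{\omega}\right|}{2}}}{21}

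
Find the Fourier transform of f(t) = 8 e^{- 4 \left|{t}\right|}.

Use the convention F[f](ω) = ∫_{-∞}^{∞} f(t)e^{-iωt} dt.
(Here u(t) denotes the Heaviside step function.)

F(ω) = \frac{64}{\omega^{2} + 16}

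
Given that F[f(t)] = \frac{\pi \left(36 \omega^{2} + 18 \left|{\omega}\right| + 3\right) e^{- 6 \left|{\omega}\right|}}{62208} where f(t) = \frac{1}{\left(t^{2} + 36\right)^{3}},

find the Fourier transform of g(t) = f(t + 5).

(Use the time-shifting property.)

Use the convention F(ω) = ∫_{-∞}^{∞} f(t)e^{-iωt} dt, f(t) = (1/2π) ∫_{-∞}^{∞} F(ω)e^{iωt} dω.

F[g](ω) = \frac{\pi \left(12 \omega^{2} + 6 \left|{\omega}\right| + 1\right) e^{5 i \omega - 6 \left|{\omega}\right|}}{20736}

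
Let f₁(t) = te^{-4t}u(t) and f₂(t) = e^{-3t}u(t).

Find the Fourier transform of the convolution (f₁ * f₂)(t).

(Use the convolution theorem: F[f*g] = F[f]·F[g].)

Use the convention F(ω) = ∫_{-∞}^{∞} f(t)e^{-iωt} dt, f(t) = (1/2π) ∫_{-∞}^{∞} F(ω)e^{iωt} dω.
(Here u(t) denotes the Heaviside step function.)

F[f₁*f₂](ω) = \frac{1}{\left(i \omega + 3\right) \left(i \omega + 4\right)^{2}}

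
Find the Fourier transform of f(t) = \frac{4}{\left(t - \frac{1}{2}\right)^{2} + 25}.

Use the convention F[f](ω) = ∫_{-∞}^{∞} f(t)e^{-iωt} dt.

F(ω) = \frac{4 \pi e^{- \frac{i \omega}{2} - 5 \left|{\omega}\right|}}{5}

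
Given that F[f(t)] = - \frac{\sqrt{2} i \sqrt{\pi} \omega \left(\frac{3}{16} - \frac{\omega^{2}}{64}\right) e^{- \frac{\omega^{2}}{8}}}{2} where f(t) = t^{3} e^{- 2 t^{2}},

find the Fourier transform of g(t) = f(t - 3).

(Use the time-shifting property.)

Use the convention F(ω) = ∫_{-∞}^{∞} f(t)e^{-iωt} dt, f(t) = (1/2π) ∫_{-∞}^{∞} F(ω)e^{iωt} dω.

F[g](ω) = \frac{\sqrt{2} i \sqrt{\pi} \omega \left(\omega^{2} - 12\right) e^{- \frac{\omega \left(\omega + 24 i\right)}{8}}}{128}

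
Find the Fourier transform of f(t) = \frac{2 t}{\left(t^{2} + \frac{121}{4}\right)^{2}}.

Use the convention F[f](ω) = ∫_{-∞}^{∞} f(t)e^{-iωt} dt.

F(ω) = - \frac{2 i \pi \omega e^{- \frac{11 \left|{\omega}\right|}{2}}}{11}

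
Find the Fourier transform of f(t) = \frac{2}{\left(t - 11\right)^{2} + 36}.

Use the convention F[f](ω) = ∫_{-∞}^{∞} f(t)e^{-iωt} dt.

F(ω) = \frac{\pi e^{- 11 i \omega - 6 \left|{\omega}\right|}}{3}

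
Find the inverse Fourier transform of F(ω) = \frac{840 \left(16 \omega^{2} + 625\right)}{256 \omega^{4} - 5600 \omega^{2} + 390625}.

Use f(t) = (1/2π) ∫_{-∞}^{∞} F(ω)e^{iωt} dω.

f(t) = 7 e^{- \frac{15 \left|{t}\right|}{4}} \cos{\left(5 \left|{t}\right| \right)}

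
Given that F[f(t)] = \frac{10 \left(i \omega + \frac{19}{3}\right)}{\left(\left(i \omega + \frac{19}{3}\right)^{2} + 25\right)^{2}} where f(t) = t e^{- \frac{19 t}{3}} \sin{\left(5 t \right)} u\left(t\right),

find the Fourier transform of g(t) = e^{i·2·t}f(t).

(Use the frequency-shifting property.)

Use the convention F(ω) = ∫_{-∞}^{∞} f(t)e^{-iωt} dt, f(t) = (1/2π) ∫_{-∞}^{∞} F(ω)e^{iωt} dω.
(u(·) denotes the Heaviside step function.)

F[g](ω) = \frac{270 \left(3 i \left(\omega - 2\right) + 19\right)}{\left(\left(3 i \left(\omega - 2\right) + 19\right)^{2} + 225\right)^{2}}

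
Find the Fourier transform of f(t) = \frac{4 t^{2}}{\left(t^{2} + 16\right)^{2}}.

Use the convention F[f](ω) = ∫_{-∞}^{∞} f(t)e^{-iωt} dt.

F(ω) = \frac{\pi \left(1 - 4 \left|{\omega}\right|\right) e^{- 4 \left|{\omega}\right|}}{2}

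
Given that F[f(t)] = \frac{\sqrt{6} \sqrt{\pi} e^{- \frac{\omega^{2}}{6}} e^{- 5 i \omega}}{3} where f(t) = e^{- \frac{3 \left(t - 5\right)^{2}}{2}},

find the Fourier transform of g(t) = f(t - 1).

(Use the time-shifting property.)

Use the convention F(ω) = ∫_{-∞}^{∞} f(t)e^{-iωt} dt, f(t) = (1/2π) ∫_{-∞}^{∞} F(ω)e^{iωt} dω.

F[g](ω) = \frac{\sqrt{6} \sqrt{\pi} e^{- \frac{\omega \left(\omega + 36 i\right)}{6}}}{3}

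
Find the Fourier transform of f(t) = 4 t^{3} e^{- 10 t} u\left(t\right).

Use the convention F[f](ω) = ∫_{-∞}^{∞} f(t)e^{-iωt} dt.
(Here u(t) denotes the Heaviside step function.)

F(ω) = \frac{24}{\left(i \omega + 10\right)^{4}}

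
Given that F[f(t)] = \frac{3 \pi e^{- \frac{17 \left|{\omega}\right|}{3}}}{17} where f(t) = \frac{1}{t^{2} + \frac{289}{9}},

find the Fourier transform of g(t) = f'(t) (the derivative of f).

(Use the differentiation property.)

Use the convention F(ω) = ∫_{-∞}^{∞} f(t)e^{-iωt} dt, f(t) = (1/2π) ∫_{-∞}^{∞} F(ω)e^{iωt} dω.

F[g](ω) = \frac{3 i \pi \omega e^{- \frac{17 \left|{\omega}\right|}{3}}}{17}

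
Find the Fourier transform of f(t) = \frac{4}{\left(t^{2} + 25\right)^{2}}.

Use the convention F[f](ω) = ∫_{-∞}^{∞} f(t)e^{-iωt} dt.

F(ω) = \frac{2 \pi \left(5 \left|{\omega}\right| + 1\right) e^{- 5 \left|{\omega}\right|}}{125}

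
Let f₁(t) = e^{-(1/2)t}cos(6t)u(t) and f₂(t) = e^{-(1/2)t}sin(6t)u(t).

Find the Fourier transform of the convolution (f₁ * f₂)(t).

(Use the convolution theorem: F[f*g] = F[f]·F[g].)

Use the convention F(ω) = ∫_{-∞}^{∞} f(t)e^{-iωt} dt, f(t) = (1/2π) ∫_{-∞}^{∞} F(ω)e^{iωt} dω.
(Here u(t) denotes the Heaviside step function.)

F[f₁*f₂](ω) = \frac{48 \left(2 i \omega + 1\right)}{\left(\left(2 i \omega + 1\right)^{2} + 144\right)^{2}}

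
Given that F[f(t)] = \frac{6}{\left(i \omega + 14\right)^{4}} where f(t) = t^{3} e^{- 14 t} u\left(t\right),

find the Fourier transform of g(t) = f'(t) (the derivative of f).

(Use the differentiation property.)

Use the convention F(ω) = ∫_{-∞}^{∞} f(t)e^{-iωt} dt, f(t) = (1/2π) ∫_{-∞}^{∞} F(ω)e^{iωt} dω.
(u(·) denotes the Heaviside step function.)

F[g](ω) = \frac{6 i \omega}{\left(i \omega + 14\right)^{4}}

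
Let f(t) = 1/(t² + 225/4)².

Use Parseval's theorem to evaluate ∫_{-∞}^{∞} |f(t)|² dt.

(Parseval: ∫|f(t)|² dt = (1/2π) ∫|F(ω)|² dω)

∫|f(t)|² dt = \frac{8 \pi}{34171875}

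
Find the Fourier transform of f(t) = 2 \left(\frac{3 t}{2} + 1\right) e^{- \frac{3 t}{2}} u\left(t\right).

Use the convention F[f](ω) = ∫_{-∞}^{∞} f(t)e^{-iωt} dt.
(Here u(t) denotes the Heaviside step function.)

F(ω) = \frac{8 \left(- i \omega - 3\right)}{4 \omega^{2} - 12 i \omega - 9}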